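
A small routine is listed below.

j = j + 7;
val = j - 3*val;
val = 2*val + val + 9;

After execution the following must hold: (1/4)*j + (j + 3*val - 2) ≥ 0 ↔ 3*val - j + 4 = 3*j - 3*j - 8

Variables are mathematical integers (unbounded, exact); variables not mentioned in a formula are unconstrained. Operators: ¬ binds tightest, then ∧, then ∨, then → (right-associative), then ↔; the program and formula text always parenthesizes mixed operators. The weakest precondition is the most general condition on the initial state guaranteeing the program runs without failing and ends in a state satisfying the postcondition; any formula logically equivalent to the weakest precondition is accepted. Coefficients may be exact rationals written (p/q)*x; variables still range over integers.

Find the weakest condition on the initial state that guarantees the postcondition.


Working backward. After the program, the postcondition (1/4)*j + (j + 3*val - 2) ≥ 0 ↔ 3*val - j + 4 = 3*j - 3*j - 8 must hold; in canonical form it is (5/4)*j + 3*val ≥ 2 ↔ 3*val = j - 12.
Before val := 2*val + val + 9: (5/4)*j + 9*val ≥ -25 ↔ 9*val = j - 39
Before val := j - 3*val: (41/4)*j ≥ 27*val - 25 ↔ 8*j = 27*val - 39
Before j := j + 7: (41/4)*j ≥ 27*val - 387/4 ↔ 8*j = 27*val - 95
Answer: WP = (41/4)*j ≥ 27*val - 387/4 ↔ 8*j = 27*val - 95


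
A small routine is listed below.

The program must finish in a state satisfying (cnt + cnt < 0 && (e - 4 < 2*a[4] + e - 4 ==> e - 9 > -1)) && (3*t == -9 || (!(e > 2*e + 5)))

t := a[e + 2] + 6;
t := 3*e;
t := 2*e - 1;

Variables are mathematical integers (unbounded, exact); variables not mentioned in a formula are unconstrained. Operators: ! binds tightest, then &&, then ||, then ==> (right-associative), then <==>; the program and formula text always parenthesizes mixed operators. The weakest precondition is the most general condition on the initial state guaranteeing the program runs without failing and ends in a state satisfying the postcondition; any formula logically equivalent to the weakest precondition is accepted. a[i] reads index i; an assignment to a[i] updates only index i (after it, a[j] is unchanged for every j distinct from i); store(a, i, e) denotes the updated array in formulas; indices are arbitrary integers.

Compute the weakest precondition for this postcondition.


Working backward. After the program, the postcondition (cnt + cnt < 0 && (e - 4 < 2*a[4] + e - 4 ==> e - 9 > -1)) && (3*t == -9 || (!(e > 2*e + 5))) must hold; in canonical form it is 2*cnt < 0 && (2*a[4] > 0 ==> e > 8) && (3*t == -9 || (!(e < -5))).
Before t := 2*e - 1: 2*cnt < 0 && (2*a[4] > 0 ==> e > 8) && (6*e == -6 || (!(e < -5)))
Before t := 3*e: 2*cnt < 0 && (2*a[4] > 0 ==> e > 8) && (6*e == -6 || (!(e < -5)))
Before t := a[e + 2] + 6: 2*cnt < 0 && (2*a[4] > 0 ==> e > 8) && (6*e == -6 || (!(e < -5)))
Answer: WP = 2*cnt < 0 && (2*a[4] > 0 ==> e > 8) && (6*e == -6 || (!(e < -5)))


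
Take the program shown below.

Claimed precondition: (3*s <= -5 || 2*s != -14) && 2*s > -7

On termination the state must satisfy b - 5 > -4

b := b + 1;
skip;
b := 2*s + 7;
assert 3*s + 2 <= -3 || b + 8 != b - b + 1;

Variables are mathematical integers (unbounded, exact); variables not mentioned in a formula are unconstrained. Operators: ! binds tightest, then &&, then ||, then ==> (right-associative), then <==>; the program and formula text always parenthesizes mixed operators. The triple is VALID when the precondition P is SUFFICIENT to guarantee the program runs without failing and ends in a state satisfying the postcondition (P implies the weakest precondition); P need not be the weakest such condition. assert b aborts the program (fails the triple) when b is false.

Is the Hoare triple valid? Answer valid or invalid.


Working backward. After the program, the postcondition b - 5 > -4 must hold; in canonical form it is b > 1.
Before assert 3*s + 2 <= -3 || b + 8 != b - b + 1: (3*s <= -5 || b != -7) && b > 1
Before b := 2*s + 7: (3*s <= -5 || 2*s != -14) && 2*s > -6
Before skip: (3*s <= -5 || 2*s != -14) && 2*s > -6
Before b := b + 1: (3*s <= -5 || 2*s != -14) && 2*s > -6
The weakest precondition is (3*s <= -5 || 2*s != -14) && 2*s > -6.
Check whether (3*s <= -5 || 2*s != -14) && 2*s > -7 implies it.
Countermodel: at the initial state s = -3, the precondition holds but the weakest precondition fails.
Answer: invalid


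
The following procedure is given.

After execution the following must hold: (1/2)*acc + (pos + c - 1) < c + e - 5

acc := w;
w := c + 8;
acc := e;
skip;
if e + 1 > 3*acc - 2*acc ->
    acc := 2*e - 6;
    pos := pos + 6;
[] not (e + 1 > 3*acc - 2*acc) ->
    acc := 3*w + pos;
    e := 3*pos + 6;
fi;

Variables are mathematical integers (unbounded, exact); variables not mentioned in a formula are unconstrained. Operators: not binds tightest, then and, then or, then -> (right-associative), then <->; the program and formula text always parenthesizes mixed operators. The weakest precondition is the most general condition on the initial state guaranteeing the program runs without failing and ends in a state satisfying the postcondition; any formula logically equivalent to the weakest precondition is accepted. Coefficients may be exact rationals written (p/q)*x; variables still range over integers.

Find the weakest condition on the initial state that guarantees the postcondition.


Working backward. After the program, the postcondition (1/2)*acc + (pos + c - 1) < c + e - 5 must hold; in canonical form it is (1/2)*acc + pos < e - 4.
Then branch requires pos < -7; else branch requires (3/2)*w < (3/2)*pos + 2.
Before the if: (e > acc - 1 -> pos < -7) and ((not (e > acc - 1)) -> (3/2)*w < (3/2)*pos + 2)
Before skip: (e > acc - 1 -> pos < -7) and ((not (e > acc - 1)) -> (3/2)*w < (3/2)*pos + 2)
Before acc := e: pos < -7
Before w := c + 8: pos < -7
Before acc := w: pos < -7
Answer: WP = pos < -7


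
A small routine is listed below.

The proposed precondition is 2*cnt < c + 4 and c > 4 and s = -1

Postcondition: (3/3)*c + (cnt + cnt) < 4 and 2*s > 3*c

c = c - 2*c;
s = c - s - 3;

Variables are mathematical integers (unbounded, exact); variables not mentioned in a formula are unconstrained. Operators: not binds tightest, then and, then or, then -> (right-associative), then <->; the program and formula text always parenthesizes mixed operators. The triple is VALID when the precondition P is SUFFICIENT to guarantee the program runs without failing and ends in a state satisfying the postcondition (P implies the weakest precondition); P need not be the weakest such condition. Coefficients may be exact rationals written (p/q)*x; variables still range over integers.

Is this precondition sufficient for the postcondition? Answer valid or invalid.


Working backward. After the program, the postcondition (3/3)*c + (cnt + cnt) < 4 and 2*s > 3*c must hold; in canonical form it is c + 2*cnt < 4 and 2*s > 3*c.
Before s := c - s - 3: c + 2*cnt < 4 and c + 2*s < -6
Before c := c - 2*c: 2*cnt < c + 4 and 2*s < c - 6
The weakest precondition is 2*cnt < c + 4 and 2*s < c - 6.
Check whether 2*cnt < c + 4 and c > 4 and s = -1 implies it.
Every state satisfying the precondition satisfies the weakest precondition: the implication holds.
Answer: valid


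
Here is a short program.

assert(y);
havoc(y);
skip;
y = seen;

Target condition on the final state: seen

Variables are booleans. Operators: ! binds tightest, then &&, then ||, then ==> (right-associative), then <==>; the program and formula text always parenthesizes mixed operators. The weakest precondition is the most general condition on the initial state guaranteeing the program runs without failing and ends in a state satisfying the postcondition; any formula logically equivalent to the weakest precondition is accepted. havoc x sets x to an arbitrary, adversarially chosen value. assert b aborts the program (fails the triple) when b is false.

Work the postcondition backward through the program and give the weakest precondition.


Working backward. After the program, seen must hold.
Before y := seen: seen
Before skip: seen
Before havoc y: seen
Before assert y: y && seen
Answer: WP = y && seen


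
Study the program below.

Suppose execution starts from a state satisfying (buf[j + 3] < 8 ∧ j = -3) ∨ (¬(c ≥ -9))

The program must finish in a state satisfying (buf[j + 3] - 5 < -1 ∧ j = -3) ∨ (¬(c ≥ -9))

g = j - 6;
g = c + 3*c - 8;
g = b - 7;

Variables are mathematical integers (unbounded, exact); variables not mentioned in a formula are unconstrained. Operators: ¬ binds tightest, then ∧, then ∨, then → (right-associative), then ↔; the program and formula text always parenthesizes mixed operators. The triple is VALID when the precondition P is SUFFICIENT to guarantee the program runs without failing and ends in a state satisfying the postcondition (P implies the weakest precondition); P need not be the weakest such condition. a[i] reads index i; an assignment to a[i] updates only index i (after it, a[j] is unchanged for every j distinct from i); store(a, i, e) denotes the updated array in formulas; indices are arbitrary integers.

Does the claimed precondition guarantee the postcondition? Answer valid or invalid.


Working backward. After the program, the postcondition (buf[j + 3] - 5 < -1 ∧ j = -3) ∨ (¬(c ≥ -9)) must hold; in canonical form it is (buf[j + 3] < 4 ∧ j = -3) ∨ (¬(c ≥ -9)).
Before g := b - 7: (buf[j + 3] < 4 ∧ j = -3) ∨ (¬(c ≥ -9))
Before g := c + 3*c - 8: (buf[j + 3] < 4 ∧ j = -3) ∨ (¬(c ≥ -9))
Before g := j - 6: (buf[j + 3] < 4 ∧ j = -3) ∨ (¬(c ≥ -9))
The weakest precondition is (buf[j + 3] < 4 ∧ j = -3) ∨ (¬(c ≥ -9)).
Check whether (buf[j + 3] < 8 ∧ j = -3) ∨ (¬(c ≥ -9)) implies it.
Countermodel: at the initial state buf = {[0] = 4, elsewhere 4}, c = -9, j = -3, the precondition holds but the weakest precondition fails.
Answer: invalid


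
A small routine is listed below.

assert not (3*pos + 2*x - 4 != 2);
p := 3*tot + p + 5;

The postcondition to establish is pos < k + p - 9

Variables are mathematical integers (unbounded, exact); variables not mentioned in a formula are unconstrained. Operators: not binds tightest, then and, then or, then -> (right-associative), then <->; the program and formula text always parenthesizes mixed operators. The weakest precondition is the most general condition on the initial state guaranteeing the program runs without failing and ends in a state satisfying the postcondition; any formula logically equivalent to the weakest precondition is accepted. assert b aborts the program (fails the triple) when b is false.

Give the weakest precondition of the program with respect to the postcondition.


Working backward. After the program, pos < k + p - 9 must hold.
Before p := 3*tot + p + 5: pos < k + p + 3*tot - 4
Before assert not (3*pos + 2*x - 4 != 2): (not (3*pos + 2*x != 6)) and pos < k + p + 3*tot - 4
Answer: WP = (not (3*pos + 2*x != 6)) and pos < k + p + 3*tot - 4


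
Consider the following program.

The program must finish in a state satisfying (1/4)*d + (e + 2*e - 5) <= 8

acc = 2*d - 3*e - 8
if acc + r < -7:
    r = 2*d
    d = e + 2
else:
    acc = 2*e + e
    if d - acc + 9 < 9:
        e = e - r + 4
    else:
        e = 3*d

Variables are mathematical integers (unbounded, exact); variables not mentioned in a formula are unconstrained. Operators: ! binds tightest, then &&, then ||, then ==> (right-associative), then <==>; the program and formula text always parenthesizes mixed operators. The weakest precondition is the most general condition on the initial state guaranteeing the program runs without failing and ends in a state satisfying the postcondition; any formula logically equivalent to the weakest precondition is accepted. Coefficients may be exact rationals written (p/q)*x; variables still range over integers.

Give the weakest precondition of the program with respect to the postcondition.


Working backward. After the program, the postcondition (1/4)*d + (e + 2*e - 5) <= 8 must hold; in canonical form it is (1/4)*d + 3*e <= 13.
Then branch requires (13/4)*e <= 25/2; else branch requires (d < 3*e ==> (1/4)*d + 3*e <= 3*r + 1) && ((!(d < 3*e)) ==> (37/4)*d <= 13).
Before the if: (acc + r < -7 ==> (13/4)*e <= 25/2) && ((!(acc + r < -7)) ==> ((d < 3*e ==> (1/4)*d + 3*e <= 3*r + 1) && ((!(d < 3*e)) ==> (37/4)*d <= 13)))
Before acc := 2*d - 3*e - 8: (2*d + r < 3*e + 1 ==> (13/4)*e <= 25/2) && ((!(2*d + r < 3*e + 1)) ==> ((d < 3*e ==> (1/4)*d + 3*e <= 3*r + 1) && ((!(d < 3*e)) ==> (37/4)*d <= 13)))
Answer: WP = (2*d + r < 3*e + 1 ==> (13/4)*e <= 25/2) && ((!(2*d + r < 3*e + 1)) ==> ((d < 3*e ==> (1/4)*d + 3*e <= 3*r + 1) && ((!(d < 3*e)) ==> (37/4)*d <= 13)))


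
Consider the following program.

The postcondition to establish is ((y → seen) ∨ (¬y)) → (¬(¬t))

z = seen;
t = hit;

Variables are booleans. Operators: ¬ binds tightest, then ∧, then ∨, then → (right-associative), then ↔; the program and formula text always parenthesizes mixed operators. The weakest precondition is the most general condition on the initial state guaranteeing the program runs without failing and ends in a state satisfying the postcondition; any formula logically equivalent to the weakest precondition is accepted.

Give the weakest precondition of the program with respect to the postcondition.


Working backward. After the program, the postcondition ((y → seen) ∨ (¬y)) → (¬(¬t)) must hold; in canonical form it is ((y → seen) ∨ (¬y)) → t.
Before t := hit: ((y → seen) ∨ (¬y)) → hit
Before z := seen: ((y → seen) ∨ (¬y)) → hit
Answer: WP = ((y → seen) ∨ (¬y)) → hit


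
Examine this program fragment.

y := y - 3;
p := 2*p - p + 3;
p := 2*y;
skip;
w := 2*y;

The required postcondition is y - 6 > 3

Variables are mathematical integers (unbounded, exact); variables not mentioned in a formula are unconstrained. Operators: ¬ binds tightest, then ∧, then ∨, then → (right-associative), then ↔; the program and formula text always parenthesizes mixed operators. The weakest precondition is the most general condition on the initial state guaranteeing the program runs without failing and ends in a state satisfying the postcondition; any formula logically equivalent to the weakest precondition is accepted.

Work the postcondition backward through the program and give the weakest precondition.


Working backward. After the program, the postcondition y - 6 > 3 must hold; in canonical form it is y > 9.
Before w := 2*y: y > 9
Before skip: y > 9
Before p := 2*y: y > 9
Before p := 2*p - p + 3: y > 9
Before y := y - 3: y > 12
Answer: WP = y > 12


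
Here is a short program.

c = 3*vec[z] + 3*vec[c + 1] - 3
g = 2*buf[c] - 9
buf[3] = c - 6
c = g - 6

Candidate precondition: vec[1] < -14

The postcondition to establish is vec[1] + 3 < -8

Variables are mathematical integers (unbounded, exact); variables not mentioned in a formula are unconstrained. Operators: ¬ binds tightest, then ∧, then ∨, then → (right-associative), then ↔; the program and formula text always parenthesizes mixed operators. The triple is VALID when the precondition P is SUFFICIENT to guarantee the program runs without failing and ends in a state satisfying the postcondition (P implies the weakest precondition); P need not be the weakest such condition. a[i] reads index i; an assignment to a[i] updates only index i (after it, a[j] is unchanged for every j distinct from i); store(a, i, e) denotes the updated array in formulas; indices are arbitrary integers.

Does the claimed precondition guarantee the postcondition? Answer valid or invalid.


Working backward. After the program, the postcondition vec[1] + 3 < -8 must hold; in canonical form it is vec[1] < -11.
Before c := g - 6: vec[1] < -11
Before buf[3] := c - 6: vec[1] < -11
Before g := 2*buf[c] - 9: vec[1] < -11
Before c := 3*vec[z] + 3*vec[c + 1] - 3: vec[1] < -11
The weakest precondition is vec[1] < -11.
Check whether vec[1] < -14 implies it.
Every state satisfying the precondition satisfies the weakest precondition: the implication holds.
Answer: valid


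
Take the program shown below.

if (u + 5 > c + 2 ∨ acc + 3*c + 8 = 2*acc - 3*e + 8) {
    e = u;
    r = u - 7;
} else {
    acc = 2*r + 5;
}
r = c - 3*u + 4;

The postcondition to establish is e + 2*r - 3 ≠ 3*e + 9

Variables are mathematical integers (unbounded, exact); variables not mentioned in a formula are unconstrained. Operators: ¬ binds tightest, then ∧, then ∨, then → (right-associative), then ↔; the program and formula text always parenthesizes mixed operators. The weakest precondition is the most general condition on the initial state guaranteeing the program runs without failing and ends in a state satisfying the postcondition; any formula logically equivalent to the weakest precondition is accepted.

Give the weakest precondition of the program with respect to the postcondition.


Working backward. After the program, the postcondition e + 2*r - 3 ≠ 3*e + 9 must hold; in canonical form it is 2*r ≠ 2*e + 12.
Before r := c - 3*u + 4: 2*c ≠ 2*e + 6*u + 4
Then branch requires 2*c ≠ 8*u + 4; else branch requires 2*c ≠ 2*e + 6*u + 4.
Before the if: ((u > c - 3 ∨ 3*c + 3*e = acc) → 2*c ≠ 8*u + 4) ∧ ((¬(u > c - 3 ∨ 3*c + 3*e = acc)) → 2*c ≠ 2*e + 6*u + 4)
Answer: WP = ((u > c - 3 ∨ 3*c + 3*e = acc) → 2*c ≠ 8*u + 4) ∧ ((¬(u > c - 3 ∨ 3*c + 3*e = acc)) → 2*c ≠ 2*e + 6*u + 4)


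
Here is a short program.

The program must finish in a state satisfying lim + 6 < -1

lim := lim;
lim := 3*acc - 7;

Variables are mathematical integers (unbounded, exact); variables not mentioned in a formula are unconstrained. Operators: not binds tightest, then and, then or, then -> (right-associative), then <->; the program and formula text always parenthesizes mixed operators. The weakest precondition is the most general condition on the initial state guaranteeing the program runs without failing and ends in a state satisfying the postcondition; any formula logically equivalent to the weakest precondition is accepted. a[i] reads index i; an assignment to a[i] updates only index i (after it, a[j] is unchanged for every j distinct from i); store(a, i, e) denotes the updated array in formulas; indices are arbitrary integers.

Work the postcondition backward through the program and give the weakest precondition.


Working backward. After the program, the postcondition lim + 6 < -1 must hold; in canonical form it is lim < -7.
Before lim := 3*acc - 7: 3*acc < 0
Before lim := lim: 3*acc < 0
Answer: WP = 3*acc < 0


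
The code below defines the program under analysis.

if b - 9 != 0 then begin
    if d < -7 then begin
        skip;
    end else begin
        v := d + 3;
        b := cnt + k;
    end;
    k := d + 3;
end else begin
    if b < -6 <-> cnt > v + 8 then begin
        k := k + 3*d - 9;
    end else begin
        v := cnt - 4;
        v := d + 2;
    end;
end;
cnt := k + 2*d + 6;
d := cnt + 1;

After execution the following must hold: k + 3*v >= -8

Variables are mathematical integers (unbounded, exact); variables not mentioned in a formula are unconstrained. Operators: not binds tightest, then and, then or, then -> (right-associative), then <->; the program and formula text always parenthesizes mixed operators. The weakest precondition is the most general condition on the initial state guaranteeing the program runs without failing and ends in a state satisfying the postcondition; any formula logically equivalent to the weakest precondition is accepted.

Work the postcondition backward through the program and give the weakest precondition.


Working backward. After the program, k + 3*v >= -8 must hold.
Before d := cnt + 1: k + 3*v >= -8
Before cnt := k + 2*d + 6: k + 3*v >= -8
Then branch requires (d < -7 -> d + 3*v >= -11) and ((not (d < -7)) -> 4*d >= -20); else branch requires ((b < -6 <-> cnt > v + 8) -> 3*d + k + 3*v >= 1) and ((not (b < -6 <-> cnt > v + 8)) -> 3*d + k >= -14).
Before the if: (b != 9 -> ((d < -7 -> d + 3*v >= -11) and ((not (d < -7)) -> 4*d >= -20))) and ((not (b != 9)) -> (((b < -6 <-> cnt > v + 8) -> 3*d + k + 3*v >= 1) and ((not (b < -6 <-> cnt > v + 8)) -> 3*d + k >= -14)))
Answer: WP = (b != 9 -> ((d < -7 -> d + 3*v >= -11) and ((not (d < -7)) -> 4*d >= -20))) and ((not (b != 9)) -> (((b < -6 <-> cnt > v + 8) -> 3*d + k + 3*v >= 1) and ((not (b < -6 <-> cnt > v + 8)) -> 3*d + k >= -14)))


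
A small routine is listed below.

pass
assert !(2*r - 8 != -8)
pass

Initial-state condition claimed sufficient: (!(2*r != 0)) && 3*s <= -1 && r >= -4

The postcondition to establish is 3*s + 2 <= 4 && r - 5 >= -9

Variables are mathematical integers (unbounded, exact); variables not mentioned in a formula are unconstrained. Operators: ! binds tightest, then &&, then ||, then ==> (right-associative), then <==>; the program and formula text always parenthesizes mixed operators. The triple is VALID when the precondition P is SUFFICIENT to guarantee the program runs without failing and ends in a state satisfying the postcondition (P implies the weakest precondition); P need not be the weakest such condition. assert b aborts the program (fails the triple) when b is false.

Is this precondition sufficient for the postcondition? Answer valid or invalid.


Working backward. After the program, the postcondition 3*s + 2 <= 4 && r - 5 >= -9 must hold; in canonical form it is 3*s <= 2 && r >= -4.
Before skip: 3*s <= 2 && r >= -4
Before assert !(2*r - 8 != -8): (!(2*r != 0)) && 3*s <= 2 && r >= -4
Before skip: (!(2*r != 0)) && 3*s <= 2 && r >= -4
The weakest precondition is (!(2*r != 0)) && 3*s <= 2 && r >= -4.
Check whether (!(2*r != 0)) && 3*s <= -1 && r >= -4 implies it.
Every state satisfying the precondition satisfies the weakest precondition: the implication holds.
Answer: valid


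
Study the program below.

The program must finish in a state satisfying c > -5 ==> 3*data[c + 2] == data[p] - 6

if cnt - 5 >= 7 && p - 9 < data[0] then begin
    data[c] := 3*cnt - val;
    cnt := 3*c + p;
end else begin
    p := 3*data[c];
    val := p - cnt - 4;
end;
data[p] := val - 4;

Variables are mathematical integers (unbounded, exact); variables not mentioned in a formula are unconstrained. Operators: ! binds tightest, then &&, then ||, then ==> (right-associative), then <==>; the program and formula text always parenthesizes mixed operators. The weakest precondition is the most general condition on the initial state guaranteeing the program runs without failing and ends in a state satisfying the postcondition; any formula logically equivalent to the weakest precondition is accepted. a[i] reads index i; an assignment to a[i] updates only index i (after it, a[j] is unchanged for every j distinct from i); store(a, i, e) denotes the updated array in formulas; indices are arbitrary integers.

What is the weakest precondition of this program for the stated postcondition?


Working backward. After the program, c > -5 ==> 3*data[c + 2] == data[p] - 6 must hold.
Before data[p] := val - 4: c > -5 ==> 3*store(data, p, val - 4)[c + 2] == store(data, p, val - 4)[p] - 6
Then branch requires c > -5 ==> 3*store(store(data, c, 3*cnt - val), p, val - 4)[c + 2] == store(store(data, c, 3*cnt - val), p, val - 4)[p] - 6; else branch requires c > -5 ==> 3*store(data, 3*data[c], 3*data[c] - cnt - 8)[c + 2] == store(data, 3*data[c], 3*data[c] - cnt - 8)[3*data[c]] - 6.
Before the if: ((cnt >= 12 && p < data[0] + 9) ==> (c > -5 ==> 3*store(store(data, c, 3*cnt - val), p, val - 4)[c + 2] == store(store(data, c, 3*cnt - val), p, val - 4)[p] - 6)) && ((!(cnt >= 12 && p < data[0] + 9)) ==> (c > -5 ==> 3*store(data, 3*data[c], 3*data[c] - cnt - 8)[c + 2] == store(data, 3*data[c], 3*data[c] - cnt - 8)[3*data[c]] - 6))
Answer: WP = ((cnt >= 12 && p < data[0] + 9) ==> (c > -5 ==> 3*store(store(data, c, 3*cnt - val), p, val - 4)[c + 2] == store(store(data, c, 3*cnt - val), p, val - 4)[p] - 6)) && ((!(cnt >= 12 && p < data[0] + 9)) ==> (c > -5 ==> 3*store(data, 3*data[c], 3*data[c] - cnt - 8)[c + 2] == store(data, 3*data[c], 3*data[c] - cnt - 8)[3*data[c]] - 6))


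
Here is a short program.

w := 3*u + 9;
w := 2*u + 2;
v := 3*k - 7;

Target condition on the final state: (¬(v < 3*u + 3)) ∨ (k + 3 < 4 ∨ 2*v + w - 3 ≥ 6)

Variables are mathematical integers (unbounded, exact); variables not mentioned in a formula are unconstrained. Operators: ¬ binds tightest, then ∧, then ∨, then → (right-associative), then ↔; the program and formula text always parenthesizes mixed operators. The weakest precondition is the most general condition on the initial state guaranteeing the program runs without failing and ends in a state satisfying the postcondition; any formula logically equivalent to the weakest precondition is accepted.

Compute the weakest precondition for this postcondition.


Working backward. After the program, the postcondition (¬(v < 3*u + 3)) ∨ (k + 3 < 4 ∨ 2*v + w - 3 ≥ 6) must hold; in canonical form it is (¬(v < 3*u + 3)) ∨ k < 1 ∨ 2*v + w ≥ 9.
Before v := 3*k - 7: (¬(3*k < 3*u + 10)) ∨ k < 1 ∨ 6*k + w ≥ 23
Before w := 2*u + 2: (¬(3*k < 3*u + 10)) ∨ k < 1 ∨ 6*k + 2*u ≥ 21
Before w := 3*u + 9: (¬(3*k < 3*u + 10)) ∨ k < 1 ∨ 6*k + 2*u ≥ 21
Answer: WP = (¬(3*k < 3*u + 10)) ∨ k < 1 ∨ 6*k + 2*u ≥ 21


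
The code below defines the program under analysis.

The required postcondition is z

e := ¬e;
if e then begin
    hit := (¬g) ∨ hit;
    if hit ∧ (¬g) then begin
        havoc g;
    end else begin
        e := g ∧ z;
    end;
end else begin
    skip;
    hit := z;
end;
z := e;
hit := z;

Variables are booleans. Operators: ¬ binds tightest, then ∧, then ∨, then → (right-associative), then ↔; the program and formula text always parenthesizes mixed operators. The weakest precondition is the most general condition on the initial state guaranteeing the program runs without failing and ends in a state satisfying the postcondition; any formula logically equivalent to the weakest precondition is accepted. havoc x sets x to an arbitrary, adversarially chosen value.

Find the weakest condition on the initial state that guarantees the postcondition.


Working backward. After the program, z must hold.
Before hit := z: z
Before z := e: e
Then branch requires ((((¬g) ∨ hit) ∧ (¬g)) → e) ∧ ((¬(((¬g) ∨ hit) ∧ (¬g))) → (g ∧ z)); else branch requires e.
Before the if: (e → (((((¬g) ∨ hit) ∧ (¬g)) → e) ∧ ((¬(((¬g) ∨ hit) ∧ (¬g))) → (g ∧ z)))) ∧ ((¬e) → e)
Before e := ¬e: ((¬e) → (((((¬g) ∨ hit) ∧ (¬g)) → (¬e)) ∧ ((¬(((¬g) ∨ hit) ∧ (¬g))) → (g ∧ z)))) ∧ (e → (¬e))
Answer: WP = ((¬e) → (((((¬g) ∨ hit) ∧ (¬g)) → (¬e)) ∧ ((¬(((¬g) ∨ hit) ∧ (¬g))) → (g ∧ z)))) ∧ (e → (¬e))


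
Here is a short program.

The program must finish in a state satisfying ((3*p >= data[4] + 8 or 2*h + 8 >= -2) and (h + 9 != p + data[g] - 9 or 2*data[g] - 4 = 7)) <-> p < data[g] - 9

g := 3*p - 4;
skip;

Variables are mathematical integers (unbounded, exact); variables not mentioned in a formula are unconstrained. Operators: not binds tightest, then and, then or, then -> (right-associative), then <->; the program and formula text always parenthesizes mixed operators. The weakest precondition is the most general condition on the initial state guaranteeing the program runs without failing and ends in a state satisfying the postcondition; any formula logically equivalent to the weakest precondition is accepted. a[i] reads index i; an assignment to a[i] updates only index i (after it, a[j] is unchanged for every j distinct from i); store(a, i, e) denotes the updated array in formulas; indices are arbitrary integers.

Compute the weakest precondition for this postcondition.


Working backward. After the program, the postcondition ((3*p >= data[4] + 8 or 2*h + 8 >= -2) and (h + 9 != p + data[g] - 9 or 2*data[g] - 4 = 7)) <-> p < data[g] - 9 must hold; in canonical form it is ((3*p >= data[4] + 8 or 2*h >= -10) and (h != data[g] + p - 18 or 2*data[g] = 11)) <-> p < data[g] - 9.
Before skip: ((3*p >= data[4] + 8 or 2*h >= -10) and (h != data[g] + p - 18 or 2*data[g] = 11)) <-> p < data[g] - 9
Before g := 3*p - 4: ((3*p >= data[4] + 8 or 2*h >= -10) and (h != data[3*p - 4] + p - 18 or 2*data[3*p - 4] = 11)) <-> p < data[3*p - 4] - 9
Answer: WP = ((3*p >= data[4] + 8 or 2*h >= -10) and (h != data[3*p - 4] + p - 18 or 2*data[3*p - 4] = 11)) <-> p < data[3*p - 4] - 9


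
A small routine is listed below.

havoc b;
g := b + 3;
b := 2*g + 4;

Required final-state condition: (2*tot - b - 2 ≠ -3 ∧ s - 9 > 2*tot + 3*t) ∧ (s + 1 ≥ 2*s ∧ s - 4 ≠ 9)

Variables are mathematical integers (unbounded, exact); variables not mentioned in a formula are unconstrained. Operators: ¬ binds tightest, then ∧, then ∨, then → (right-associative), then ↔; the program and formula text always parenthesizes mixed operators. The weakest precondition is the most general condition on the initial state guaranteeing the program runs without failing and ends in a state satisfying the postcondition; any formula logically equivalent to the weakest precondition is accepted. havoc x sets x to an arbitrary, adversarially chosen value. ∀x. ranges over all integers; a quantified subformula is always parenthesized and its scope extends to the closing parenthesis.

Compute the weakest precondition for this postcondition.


Working backward. After the program, the postcondition (2*tot - b - 2 ≠ -3 ∧ s - 9 > 2*tot + 3*t) ∧ (s + 1 ≥ 2*s ∧ s - 4 ≠ 9) must hold; in canonical form it is 2*tot ≠ b - 1 ∧ s > 3*t + 2*tot + 9 ∧ s ≤ 1 ∧ s ≠ 13.
Before b := 2*g + 4: 2*tot ≠ 2*g + 3 ∧ s > 3*t + 2*tot + 9 ∧ s ≤ 1 ∧ s ≠ 13
Before g := b + 3: 2*tot ≠ 2*b + 9 ∧ s > 3*t + 2*tot + 9 ∧ s ≤ 1 ∧ s ≠ 13
Before havoc b: ∀b_1. (2*tot ≠ 2*b_1 + 9 ∧ s > 3*t + 2*tot + 9 ∧ s ≤ 1 ∧ s ≠ 13)
Answer: WP = ∀b_1. (2*tot ≠ 2*b_1 + 9 ∧ s > 3*t + 2*tot + 9 ∧ s ≤ 1 ∧ s ≠ 13)


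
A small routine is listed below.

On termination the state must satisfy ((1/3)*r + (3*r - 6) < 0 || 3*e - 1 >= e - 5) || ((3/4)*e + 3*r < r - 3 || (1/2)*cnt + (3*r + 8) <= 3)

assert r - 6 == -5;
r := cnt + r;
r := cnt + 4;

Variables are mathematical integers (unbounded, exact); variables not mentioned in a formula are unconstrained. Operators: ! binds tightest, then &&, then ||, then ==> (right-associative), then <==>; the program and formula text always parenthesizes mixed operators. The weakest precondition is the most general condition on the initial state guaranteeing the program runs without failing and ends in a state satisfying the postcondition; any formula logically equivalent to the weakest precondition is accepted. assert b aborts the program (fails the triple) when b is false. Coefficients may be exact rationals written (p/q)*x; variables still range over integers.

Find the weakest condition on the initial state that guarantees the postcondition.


Working backward. After the program, the postcondition ((1/3)*r + (3*r - 6) < 0 || 3*e - 1 >= e - 5) || ((3/4)*e + 3*r < r - 3 || (1/2)*cnt + (3*r + 8) <= 3) must hold; in canonical form it is (10/3)*r < 6 || 2*e >= -4 || (3/4)*e + 2*r < -3 || (1/2)*cnt + 3*r <= -5.
Before r := cnt + 4: (10/3)*cnt < -22/3 || 2*e >= -4 || 2*cnt + (3/4)*e < -11 || (7/2)*cnt <= -17
Before r := cnt + r: (10/3)*cnt < -22/3 || 2*e >= -4 || 2*cnt + (3/4)*e < -11 || (7/2)*cnt <= -17
Before assert r - 6 == -5: r == 1 && ((10/3)*cnt < -22/3 || 2*e >= -4 || 2*cnt + (3/4)*e < -11 || (7/2)*cnt <= -17)
Answer: WP = r == 1 && ((10/3)*cnt < -22/3 || 2*e >= -4 || 2*cnt + (3/4)*e < -11 || (7/2)*cnt <= -17)


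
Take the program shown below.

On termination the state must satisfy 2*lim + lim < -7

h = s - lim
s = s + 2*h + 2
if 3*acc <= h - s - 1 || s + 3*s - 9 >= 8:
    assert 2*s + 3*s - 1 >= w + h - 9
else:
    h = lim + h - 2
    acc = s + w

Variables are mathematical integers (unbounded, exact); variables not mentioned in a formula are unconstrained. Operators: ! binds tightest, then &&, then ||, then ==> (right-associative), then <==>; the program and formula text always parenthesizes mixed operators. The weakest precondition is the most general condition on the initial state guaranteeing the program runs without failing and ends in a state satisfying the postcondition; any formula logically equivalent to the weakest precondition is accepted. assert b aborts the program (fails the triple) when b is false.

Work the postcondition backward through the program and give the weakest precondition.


Working backward. After the program, the postcondition 2*lim + lim < -7 must hold; in canonical form it is 3*lim < -7.
Then branch requires 5*s >= h + w - 8 && 3*lim < -7; else branch requires 3*lim < -7.
Before the if: ((3*acc + s <= h - 1 || 4*s >= 17) ==> (5*s >= h + w - 8 && 3*lim < -7)) && ((!(3*acc + s <= h - 1 || 4*s >= 17)) ==> 3*lim < -7)
Before s := s + 2*h + 2: ((3*acc + h + s <= -3 || 8*h + 4*s >= 9) ==> (9*h + 5*s >= w - 18 && 3*lim < -7)) && ((!(3*acc + h + s <= -3 || 8*h + 4*s >= 9)) ==> 3*lim < -7)
Before h := s - lim: ((3*acc + 2*s <= lim - 3 || 12*s >= 8*lim + 9) ==> (14*s >= 9*lim + w - 18 && 3*lim < -7)) && ((!(3*acc + 2*s <= lim - 3 || 12*s >= 8*lim + 9)) ==> 3*lim < -7)
Answer: WP = ((3*acc + 2*s <= lim - 3 || 12*s >= 8*lim + 9) ==> (14*s >= 9*lim + w - 18 && 3*lim < -7)) && ((!(3*acc + 2*s <= lim - 3 || 12*s >= 8*lim + 9)) ==> 3*lim < -7)


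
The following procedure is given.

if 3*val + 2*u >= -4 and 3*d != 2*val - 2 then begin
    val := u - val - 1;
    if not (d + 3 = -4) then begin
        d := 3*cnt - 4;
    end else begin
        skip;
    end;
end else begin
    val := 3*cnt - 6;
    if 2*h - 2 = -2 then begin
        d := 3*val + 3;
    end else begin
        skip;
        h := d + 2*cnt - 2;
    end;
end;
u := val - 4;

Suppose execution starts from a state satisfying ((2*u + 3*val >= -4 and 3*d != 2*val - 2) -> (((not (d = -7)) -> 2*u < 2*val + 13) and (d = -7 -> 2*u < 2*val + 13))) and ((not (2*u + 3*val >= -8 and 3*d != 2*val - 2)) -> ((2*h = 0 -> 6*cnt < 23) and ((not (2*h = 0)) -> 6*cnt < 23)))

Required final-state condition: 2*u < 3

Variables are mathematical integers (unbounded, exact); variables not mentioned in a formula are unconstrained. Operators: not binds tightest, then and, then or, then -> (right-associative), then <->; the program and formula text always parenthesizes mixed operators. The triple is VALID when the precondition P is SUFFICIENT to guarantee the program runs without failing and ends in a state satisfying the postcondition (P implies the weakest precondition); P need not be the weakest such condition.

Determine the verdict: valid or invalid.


Working backward. After the program, 2*u < 3 must hold.
Before u := val - 4: 2*val < 11
Then branch requires ((not (d = -7)) -> 2*u < 2*val + 13) and (d = -7 -> 2*u < 2*val + 13); else branch requires (2*h = 0 -> 6*cnt < 23) and ((not (2*h = 0)) -> 6*cnt < 23).
Before the if: ((2*u + 3*val >= -4 and 3*d != 2*val - 2) -> (((not (d = -7)) -> 2*u < 2*val + 13) and (d = -7 -> 2*u < 2*val + 13))) and ((not (2*u + 3*val >= -4 and 3*d != 2*val - 2)) -> ((2*h = 0 -> 6*cnt < 23) and ((not (2*h = 0)) -> 6*cnt < 23)))
The weakest precondition is ((2*u + 3*val >= -4 and 3*d != 2*val - 2) -> (((not (d = -7)) -> 2*u < 2*val + 13) and (d = -7 -> 2*u < 2*val + 13))) and ((not (2*u + 3*val >= -4 and 3*d != 2*val - 2)) -> ((2*h = 0 -> 6*cnt < 23) and ((not (2*h = 0)) -> 6*cnt < 23))).
Check whether ((2*u + 3*val >= -4 and 3*d != 2*val - 2) -> (((not (d = -7)) -> 2*u < 2*val + 13) and (d = -7 -> 2*u < 2*val + 13))) and ((not (2*u + 3*val >= -8 and 3*d != 2*val - 2)) -> ((2*h = 0 -> 6*cnt < 23) and ((not (2*h = 0)) -> 6*cnt < 23))) implies it.
Countermodel: at the initial state cnt = 4, d = -1, h = 1, u = -3, val = 0, the precondition holds but the weakest precondition fails.
Answer: invalid


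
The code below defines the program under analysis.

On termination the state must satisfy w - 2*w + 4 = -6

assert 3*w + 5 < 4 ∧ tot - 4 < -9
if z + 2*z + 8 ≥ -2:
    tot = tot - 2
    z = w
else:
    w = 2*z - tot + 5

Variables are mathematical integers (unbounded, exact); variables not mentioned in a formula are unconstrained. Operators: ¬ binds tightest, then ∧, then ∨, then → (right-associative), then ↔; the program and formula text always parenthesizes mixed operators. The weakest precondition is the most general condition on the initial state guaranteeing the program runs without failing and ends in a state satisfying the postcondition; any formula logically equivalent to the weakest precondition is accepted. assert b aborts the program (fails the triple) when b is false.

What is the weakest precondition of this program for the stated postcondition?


Working backward. After the program, the postcondition w - 2*w + 4 = -6 must hold; in canonical form it is w = 10.
Then branch requires w = 10; else branch requires 2*z = tot + 5.
Before the if: (3*z ≥ -10 → w = 10) ∧ ((¬(3*z ≥ -10)) → 2*z = tot + 5)
Before assert 3*w + 5 < 4 ∧ tot - 4 < -9: 3*w < -1 ∧ tot < -5 ∧ (3*z ≥ -10 → w = 10) ∧ ((¬(3*z ≥ -10)) → 2*z = tot + 5)
Answer: WP = 3*w < -1 ∧ tot < -5 ∧ (3*z ≥ -10 → w = 10) ∧ ((¬(3*z ≥ -10)) → 2*z = tot + 5)


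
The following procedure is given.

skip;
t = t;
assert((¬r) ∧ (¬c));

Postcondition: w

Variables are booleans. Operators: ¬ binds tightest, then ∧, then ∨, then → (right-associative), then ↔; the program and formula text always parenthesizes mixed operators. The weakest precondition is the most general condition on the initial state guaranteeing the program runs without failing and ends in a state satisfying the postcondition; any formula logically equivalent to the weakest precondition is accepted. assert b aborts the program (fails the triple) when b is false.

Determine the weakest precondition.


Working backward. After the program, w must hold.
Before assert (¬r) ∧ (¬c): (¬r) ∧ (¬c) ∧ w
Before t := t: (¬r) ∧ (¬c) ∧ w
Before skip: (¬r) ∧ (¬c) ∧ w
Answer: WP = (¬r) ∧ (¬c) ∧ w


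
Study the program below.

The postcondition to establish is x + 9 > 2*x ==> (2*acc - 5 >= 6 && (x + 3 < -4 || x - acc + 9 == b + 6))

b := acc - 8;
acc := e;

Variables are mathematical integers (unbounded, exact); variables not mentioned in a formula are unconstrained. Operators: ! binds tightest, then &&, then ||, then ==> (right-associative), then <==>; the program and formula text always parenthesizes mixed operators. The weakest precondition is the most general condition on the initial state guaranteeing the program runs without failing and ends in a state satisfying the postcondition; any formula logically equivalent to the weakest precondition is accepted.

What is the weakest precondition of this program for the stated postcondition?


Working backward. After the program, the postcondition x + 9 > 2*x ==> (2*acc - 5 >= 6 && (x + 3 < -4 || x - acc + 9 == b + 6)) must hold; in canonical form it is x < 9 ==> (2*acc >= 11 && (x < -7 || x == acc + b - 3)).
Before acc := e: x < 9 ==> (2*e >= 11 && (x < -7 || x == b + e - 3))
Before b := acc - 8: x < 9 ==> (2*e >= 11 && (x < -7 || x == acc + e - 11))
Answer: WP = x < 9 ==> (2*e >= 11 && (x < -7 || x == acc + e - 11))


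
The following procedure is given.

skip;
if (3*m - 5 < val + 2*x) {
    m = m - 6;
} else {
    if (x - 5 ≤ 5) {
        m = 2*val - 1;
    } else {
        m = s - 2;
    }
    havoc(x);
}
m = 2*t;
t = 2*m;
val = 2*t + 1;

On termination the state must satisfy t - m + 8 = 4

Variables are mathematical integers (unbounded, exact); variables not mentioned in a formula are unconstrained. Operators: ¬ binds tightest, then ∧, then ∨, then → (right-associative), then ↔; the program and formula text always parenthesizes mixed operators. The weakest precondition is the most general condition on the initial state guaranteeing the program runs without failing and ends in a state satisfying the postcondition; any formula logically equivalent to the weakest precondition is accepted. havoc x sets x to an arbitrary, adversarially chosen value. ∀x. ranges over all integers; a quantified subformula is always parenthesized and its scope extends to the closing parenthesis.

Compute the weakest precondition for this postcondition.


Working backward. After the program, the postcondition t - m + 8 = 4 must hold; in canonical form it is t = m - 4.
Before val := 2*t + 1: t = m - 4
Before t := 2*m: m = -4
Before m := 2*t: 2*t = -4
Then branch requires 2*t = -4; else branch requires (x ≤ 10 → 2*t = -4) ∧ ((¬(x ≤ 10)) → 2*t = -4).
Before the if: (3*m < val + 2*x + 5 → 2*t = -4) ∧ ((¬(3*m < val + 2*x + 5)) → ((x ≤ 10 → 2*t = -4) ∧ ((¬(x ≤ 10)) → 2*t = -4)))
Before skip: (3*m < val + 2*x + 5 → 2*t = -4) ∧ ((¬(3*m < val + 2*x + 5)) → ((x ≤ 10 → 2*t = -4) ∧ ((¬(x ≤ 10)) → 2*t = -4)))
Answer: WP = (3*m < val + 2*x + 5 → 2*t = -4) ∧ ((¬(3*m < val + 2*x + 5)) → ((x ≤ 10 → 2*t = -4) ∧ ((¬(x ≤ 10)) → 2*t = -4)))
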